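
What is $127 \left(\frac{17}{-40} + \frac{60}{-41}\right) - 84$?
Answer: $- \frac{531079}{1640} \approx -323.83$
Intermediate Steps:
$127 \left(\frac{17}{-40} + \frac{60}{-41}\right) - 84 = 127 \left(17 \left(- \frac{1}{40}\right) + 60 \left(- \frac{1}{41}\right)\right) - 84 = 127 \left(- \frac{17}{40} - \frac{60}{41}\right) - 84 = 127 \left(- \frac{3097}{1640}\right) - 84 = - \frac{393319}{1640} - 84 = - \frac{531079}{1640}$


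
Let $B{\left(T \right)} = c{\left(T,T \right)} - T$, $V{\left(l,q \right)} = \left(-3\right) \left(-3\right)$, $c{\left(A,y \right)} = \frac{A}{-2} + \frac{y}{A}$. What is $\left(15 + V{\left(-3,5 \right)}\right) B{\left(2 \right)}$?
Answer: $-48$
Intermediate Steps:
$c{\left(A,y \right)} = - \frac{A}{2} + \frac{y}{A}$ ($c{\left(A,y \right)} = A \left(- \frac{1}{2}\right) + \frac{y}{A} = - \frac{A}{2} + \frac{y}{A}$)
$V{\left(l,q \right)} = 9$
$B{\left(T \right)} = 1 - \frac{3 T}{2}$ ($B{\left(T \right)} = \left(- \frac{T}{2} + \frac{T}{T}\right) - T = \left(- \frac{T}{2} + 1\right) - T = \left(1 - \frac{T}{2}\right) - T = 1 - \frac{3 T}{2}$)
$\left(15 + V{\left(-3,5 \right)}\right) B{\left(2 \right)} = \left(15 + 9\right) \left(1 - 3\right) = 24 \left(1 - 3\right) = 24 \left(-2\right) = -48$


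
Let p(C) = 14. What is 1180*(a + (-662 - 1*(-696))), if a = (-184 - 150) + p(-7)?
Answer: -337480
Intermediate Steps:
a = -320 (a = (-184 - 150) + 14 = -334 + 14 = -320)
1180*(a + (-662 - 1*(-696))) = 1180*(-320 + (-662 - 1*(-696))) = 1180*(-320 + (-662 + 696)) = 1180*(-320 + 34) = 1180*(-286) = -337480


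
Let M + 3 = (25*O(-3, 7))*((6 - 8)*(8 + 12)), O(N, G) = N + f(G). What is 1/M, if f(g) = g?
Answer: -1/4003 ≈ -0.00024981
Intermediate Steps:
O(N, G) = G + N (O(N, G) = N + G = G + N)
M = -4003 (M = -3 + (25*(7 - 3))*((6 - 8)*(8 + 12)) = -3 + (25*4)*(-2*20) = -3 + 100*(-40) = -3 - 4000 = -4003)
1/M = 1/(-4003) = -1/4003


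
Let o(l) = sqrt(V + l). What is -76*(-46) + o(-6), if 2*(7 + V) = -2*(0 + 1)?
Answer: 3496 + I*sqrt(14) ≈ 3496.0 + 3.7417*I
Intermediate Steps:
V = -8 (V = -7 + (-2*(0 + 1))/2 = -7 + (-2*1)/2 = -7 + (1/2)*(-2) = -7 - 1 = -8)
o(l) = sqrt(-8 + l)
-76*(-46) + o(-6) = -76*(-46) + sqrt(-8 - 6) = 3496 + sqrt(-14) = 3496 + I*sqrt(14)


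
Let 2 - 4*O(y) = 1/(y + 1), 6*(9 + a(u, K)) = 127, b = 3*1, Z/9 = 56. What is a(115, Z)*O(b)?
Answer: 511/96 ≈ 5.3229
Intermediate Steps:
Z = 504 (Z = 9*56 = 504)
b = 3
a(u, K) = 73/6 (a(u, K) = -9 + (⅙)*127 = -9 + 127/6 = 73/6)
O(y) = ½ - 1/(4*(1 + y)) (O(y) = ½ - 1/(4*(y + 1)) = ½ - 1/(4*(1 + y)))
a(115, Z)*O(b) = 73*((1 + 2*3)/(4*(1 + 3)))/6 = 73*((¼)*(1 + 6)/4)/6 = 73*((¼)*(¼)*7)/6 = (73/6)*(7/16) = 511/96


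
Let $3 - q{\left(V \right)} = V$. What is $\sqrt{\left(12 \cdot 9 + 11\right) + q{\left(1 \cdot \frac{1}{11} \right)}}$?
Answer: $\frac{3 \sqrt{1639}}{11} \approx 11.041$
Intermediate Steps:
$q{\left(V \right)} = 3 - V$
$\sqrt{\left(12 \cdot 9 + 11\right) + q{\left(1 \cdot \frac{1}{11} \right)}} = \sqrt{\left(12 \cdot 9 + 11\right) + \left(3 - 1 \cdot \frac{1}{11}\right)} = \sqrt{\left(108 + 11\right) + \left(3 - 1 \cdot \frac{1}{11}\right)} = \sqrt{119 + \left(3 - \frac{1}{11}\right)} = \sqrt{119 + \frac{32}{11}} = \sqrt{\frac{1341}{11}} = \frac{3 \sqrt{1639}}{11}$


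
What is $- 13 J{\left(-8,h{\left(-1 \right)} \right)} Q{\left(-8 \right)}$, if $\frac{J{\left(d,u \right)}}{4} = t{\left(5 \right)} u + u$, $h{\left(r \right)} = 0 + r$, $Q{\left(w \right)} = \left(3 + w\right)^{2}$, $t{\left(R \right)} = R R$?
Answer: $33800$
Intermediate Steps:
$t{\left(R \right)} = R^{2}$
$h{\left(r \right)} = r$
$J{\left(d,u \right)} = 104 u$ ($J{\left(d,u \right)} = 4 \left(5^{2} u + u\right) = 4 \left(25 u + u\right) = 4 \cdot 26 u = 104 u$)
$- 13 J{\left(-8,h{\left(-1 \right)} \right)} Q{\left(-8 \right)} = - 13 \cdot 104 \left(-1\right) \left(3 - 8\right)^{2} = \left(-13\right) \left(-104\right) \left(-5\right)^{2} = 1352 \cdot 25 = 33800$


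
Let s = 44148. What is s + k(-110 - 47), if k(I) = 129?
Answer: 44277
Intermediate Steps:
s + k(-110 - 47) = 44148 + 129 = 44277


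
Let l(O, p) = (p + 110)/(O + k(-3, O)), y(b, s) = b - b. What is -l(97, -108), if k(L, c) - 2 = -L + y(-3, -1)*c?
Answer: -1/51 ≈ -0.019608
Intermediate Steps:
y(b, s) = 0
k(L, c) = 2 - L (k(L, c) = 2 + (-L + 0*c) = 2 + (-L + 0) = 2 - L)
l(O, p) = (110 + p)/(5 + O) (l(O, p) = (p + 110)/(O + (2 - 1*(-3))) = (110 + p)/(O + (2 + 3)) = (110 + p)/(O + 5) = (110 + p)/(5 + O))
-l(97, -108) = -(110 - 108)/(5 + 97) = -2/102 = -1*1/51 = -1/51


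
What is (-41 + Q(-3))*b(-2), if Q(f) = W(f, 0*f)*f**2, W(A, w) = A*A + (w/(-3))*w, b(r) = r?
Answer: -80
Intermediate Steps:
W(A, w) = A**2 - w**2/3 (W(A, w) = A**2 + (w*(-1/3))*w = A**2 + (-w/3)*w = A**2 - w**2/3)
Q(f) = f**4 (Q(f) = (f**2 - (0*f)**2/3)*f**2 = (f**2 - 1/3*0**2)*f**2 = (f**2 - 1/3*0)*f**2 = (f**2 + 0)*f**2 = f**2*f**2 = f**4)
(-41 + Q(-3))*b(-2) = (-41 + (-3)**4)*(-2) = (-41 + 81)*(-2) = 40*(-2) = -80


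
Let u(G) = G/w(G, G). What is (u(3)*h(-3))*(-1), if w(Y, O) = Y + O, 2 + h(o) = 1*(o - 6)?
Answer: 11/2 ≈ 5.5000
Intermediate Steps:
h(o) = -8 + o (h(o) = -2 + 1*(o - 6) = -2 + 1*(-6 + o) = -2 + (-6 + o) = -8 + o)
w(Y, O) = O + Y
u(G) = 1/2 (u(G) = G/(G + G) = G/((2*G)) = G*(1/(2*G)) = 1/2)
(u(3)*h(-3))*(-1) = ((-8 - 3)/2)*(-1) = ((1/2)*(-11))*(-1) = -11/2*(-1) = 11/2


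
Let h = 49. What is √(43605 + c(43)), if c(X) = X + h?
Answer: √43697 ≈ 209.04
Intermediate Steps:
c(X) = 49 + X (c(X) = X + 49 = 49 + X)
√(43605 + c(43)) = √(43605 + (49 + 43)) = √(43605 + 92) = √43697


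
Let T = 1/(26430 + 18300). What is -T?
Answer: -1/44730 ≈ -2.2356e-5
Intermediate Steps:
T = 1/44730 ≈ 2.2356e-5
-T = -1*1/44730 = -1/44730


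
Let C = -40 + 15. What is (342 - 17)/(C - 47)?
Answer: -325/72 ≈ -4.5139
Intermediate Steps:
C = -25
(342 - 17)/(C - 47) = (342 - 17)/(-25 - 47) = 325/(-72) = 325*(-1/72) = -325/72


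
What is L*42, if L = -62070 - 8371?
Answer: -2958522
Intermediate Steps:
L = -70441
L*42 = -70441*42 = -2958522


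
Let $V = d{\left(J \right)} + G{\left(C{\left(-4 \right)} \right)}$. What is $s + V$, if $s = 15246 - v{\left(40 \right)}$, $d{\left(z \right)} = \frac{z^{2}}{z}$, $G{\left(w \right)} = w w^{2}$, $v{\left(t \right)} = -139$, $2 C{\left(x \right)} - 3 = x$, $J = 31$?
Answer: $\frac{123327}{8} \approx 15416.0$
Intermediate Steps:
$C{\left(x \right)} = \frac{3}{2} + \frac{x}{2}$
$G{\left(w \right)} = w^{3}$
$d{\left(z \right)} = z$
$s = 15385$ ($s = 15246 - -139 = 15246 + 139 = 15385$)
$V = \frac{247}{8}$ ($V = 31 + \left(\frac{3}{2} + \frac{1}{2} \left(-4\right)\right)^{3} = 31 + \left(\frac{3}{2} - 2\right)^{3} = 31 + \left(- \frac{1}{2}\right)^{3} = 31 - \frac{1}{8} = \frac{247}{8} \approx 30.875$)
$s + V = 15385 + \frac{247}{8} = \frac{123327}{8}$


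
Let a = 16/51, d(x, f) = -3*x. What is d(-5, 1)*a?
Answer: 80/17 ≈ 4.7059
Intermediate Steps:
a = 16/51 (a = 16*(1/51) = 16/51 ≈ 0.31373)
d(-5, 1)*a = -3*(-5)*(16/51) = 15*(16/51) = 80/17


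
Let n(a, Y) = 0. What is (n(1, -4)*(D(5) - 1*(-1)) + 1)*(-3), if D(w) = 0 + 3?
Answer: -3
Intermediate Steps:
D(w) = 3
(n(1, -4)*(D(5) - 1*(-1)) + 1)*(-3) = (0*(3 - 1*(-1)) + 1)*(-3) = (0*(3 + 1) + 1)*(-3) = (0*4 + 1)*(-3) = (0 + 1)*(-3) = 1*(-3) = -3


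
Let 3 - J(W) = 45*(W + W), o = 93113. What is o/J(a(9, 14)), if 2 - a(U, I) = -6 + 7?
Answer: -93113/87 ≈ -1070.3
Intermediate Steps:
a(U, I) = 1 (a(U, I) = 2 - (-6 + 7) = 2 - 1*1 = 2 - 1 = 1)
J(W) = 3 - 90*W (J(W) = 3 - 45*(W + W) = 3 - 45*2*W = 3 - 90*W)
o/J(a(9, 14)) = 93113/(3 - 90*1) = 93113/(3 - 90) = 93113/(-87) = 93113*(-1/87) = -93113/87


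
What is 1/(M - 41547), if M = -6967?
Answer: -1/48514 ≈ -2.0613e-5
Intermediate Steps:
1/(M - 41547) = 1/(-6967 - 41547) = 1/(-48514) = -1/48514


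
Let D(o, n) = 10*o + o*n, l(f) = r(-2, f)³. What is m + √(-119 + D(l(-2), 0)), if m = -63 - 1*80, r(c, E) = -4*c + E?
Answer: -143 + √2041 ≈ -97.823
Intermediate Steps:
r(c, E) = E - 4*c
l(f) = (8 + f)³ (l(f) = (f - 4*(-2))³ = (f + 8)³ = (8 + f)³)
D(o, n) = 10*o + n*o
m = -143 (m = -63 - 80 = -143)
m + √(-119 + D(l(-2), 0)) = -143 + √(-119 + (8 - 2)³*(10 + 0)) = -143 + √(-119 + 6³*10) = -143 + √(-119 + 216*10) = -143 + √(-119 + 2160) = -143 + √2041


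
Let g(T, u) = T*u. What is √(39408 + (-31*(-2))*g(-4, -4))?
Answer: 20*√101 ≈ 201.00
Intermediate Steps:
√(39408 + (-31*(-2))*g(-4, -4)) = √(39408 + (-31*(-2))*(-4*(-4))) = √(39408 + 62*16) = √(39408 + 992) = √40400 = 20*√101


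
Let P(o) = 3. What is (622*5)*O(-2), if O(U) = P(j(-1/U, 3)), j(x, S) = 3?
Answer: 9330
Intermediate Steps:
O(U) = 3
(622*5)*O(-2) = (622*5)*3 = 3110*3 = 9330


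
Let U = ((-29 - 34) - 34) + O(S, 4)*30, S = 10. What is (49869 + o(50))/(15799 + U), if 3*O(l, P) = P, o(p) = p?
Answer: 49919/15742 ≈ 3.1711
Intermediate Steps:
O(l, P) = P/3
U = -57 (U = ((-29 - 34) - 34) + ((⅓)*4)*30 = (-63 - 34) + (4/3)*30 = -97 + 40 = -57)
(49869 + o(50))/(15799 + U) = (49869 + 50)/(15799 - 57) = 49919/15742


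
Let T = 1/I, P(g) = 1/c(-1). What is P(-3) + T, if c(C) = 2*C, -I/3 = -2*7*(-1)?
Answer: -11/21 ≈ -0.52381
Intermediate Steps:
I = -42 (I = -3*(-2*7)*(-1) = -(-42)*(-1) = -3*14 = -42)
P(g) = -1/2 (P(g) = 1/(2*(-1)) = 1/(-2) = -1/2)
T = -1/42 (T = 1/(-42) = -1/42 ≈ -0.023810)
P(-3) + T = -1/2 - 1/42 = -11/21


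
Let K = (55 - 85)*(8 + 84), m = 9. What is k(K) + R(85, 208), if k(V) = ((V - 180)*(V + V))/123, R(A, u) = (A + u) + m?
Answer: 5421982/41 ≈ 1.3224e+5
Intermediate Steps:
R(A, u) = 9 + A + u (R(A, u) = (A + u) + 9 = 9 + A + u)
K = -2760 (K = -30*92 = -2760)
k(V) = 2*V*(-180 + V)/123 (k(V) = ((-180 + V)*(2*V))*(1/123) = (2*V*(-180 + V))*(1/123) = 2*V*(-180 + V)/123)
k(K) + R(85, 208) = (2/123)*(-2760)*(-180 - 2760) + (9 + 85 + 208) = (2/123)*(-2760)*(-2940) + 302 = 5409600/41 + 302 = 5421982/41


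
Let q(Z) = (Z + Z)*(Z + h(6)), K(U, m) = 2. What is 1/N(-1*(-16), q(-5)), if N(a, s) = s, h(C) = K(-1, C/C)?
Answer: 1/30 ≈ 0.033333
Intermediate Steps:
h(C) = 2
q(Z) = 2*Z*(2 + Z) (q(Z) = (Z + Z)*(Z + 2) = (2*Z)*(2 + Z) = 2*Z*(2 + Z))
1/N(-1*(-16), q(-5)) = 1/(2*(-5)*(2 - 5)) = 1/(2*(-5)*(-3)) = 1/30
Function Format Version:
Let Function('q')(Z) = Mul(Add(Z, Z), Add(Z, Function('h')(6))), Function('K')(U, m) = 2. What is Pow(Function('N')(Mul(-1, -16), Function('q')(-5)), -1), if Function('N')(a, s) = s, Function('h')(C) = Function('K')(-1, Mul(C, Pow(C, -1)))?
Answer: Rational(1, 30) ≈ 0.033333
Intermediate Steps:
Function('h')(C) = 2
Function('q')(Z) = Mul(2, Z, Add(2, Z)) (Function('q')(Z) = Mul(Add(Z, Z), Add(Z, 2)) = Mul(Mul(2, Z), Add(2, Z)) = Mul(2, Z, Add(2, Z)))
Pow(Function('N')(Mul(-1, -16), Function('q')(-5)), -1) = Pow(Mul(2, -5, Add(2, -5)), -1) = Pow(Mul(2, -5, -3), -1) = Pow(30, -1) = Rational(1, 30)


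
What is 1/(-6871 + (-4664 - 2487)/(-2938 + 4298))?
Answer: -1360/9351711 ≈ -0.00014543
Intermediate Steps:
1/(-6871 + (-4664 - 2487)/(-2938 + 4298)) = 1/(-6871 - 7151/1360) = 1/(-9351711/1360) = -1360/9351711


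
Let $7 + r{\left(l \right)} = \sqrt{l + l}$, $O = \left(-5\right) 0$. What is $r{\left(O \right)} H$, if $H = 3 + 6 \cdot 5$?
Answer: $-231$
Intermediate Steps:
$O = 0$
$r{\left(l \right)} = -7 + \sqrt{2} \sqrt{l}$ ($r{\left(l \right)} = -7 + \sqrt{l + l} = -7 + \sqrt{2 l} = -7 + \sqrt{2} \sqrt{l}$)
$H = 33$ ($H = 3 + 30 = 33$)
$r{\left(O \right)} H = \left(-7 + \sqrt{2} \sqrt{0}\right) 33 = \left(-7 + \sqrt{2} \cdot 0\right) 33 = \left(-7 + 0\right) 33 = \left(-7\right) 33 = -231$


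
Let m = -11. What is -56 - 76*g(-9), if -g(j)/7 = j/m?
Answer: 4172/11 ≈ 379.27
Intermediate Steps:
g(j) = 7*j/11 (g(j) = -7*j/(-11) = -7*j*(-1)/11 = -(-7)*j/11 = 7*j/11)
-56 - 76*g(-9) = -56 - 532*(-9)/11 = -56 - 76*(-63/11) = -56 + 4788/11 = 4172/11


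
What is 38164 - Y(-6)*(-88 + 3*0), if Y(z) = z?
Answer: 37636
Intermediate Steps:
38164 - Y(-6)*(-88 + 3*0) = 38164 - (-6)*(-88 + 3*0) = 38164 - (-6)*(-88 + 0) = 38164 - (-6)*(-88) = 38164 - 1*528 = 38164 - 528 = 37636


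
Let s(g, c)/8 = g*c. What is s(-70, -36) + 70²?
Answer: 25060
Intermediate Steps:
s(g, c) = 8*c*g (s(g, c) = 8*(g*c) = 8*(c*g) = 8*c*g)
s(-70, -36) + 70² = 8*(-36)*(-70) + 70² = 20160 + 4900 = 25060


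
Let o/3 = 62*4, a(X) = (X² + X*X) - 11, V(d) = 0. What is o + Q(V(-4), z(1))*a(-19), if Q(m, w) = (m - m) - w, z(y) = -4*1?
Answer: 3588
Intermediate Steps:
z(y) = -4
a(X) = -11 + 2*X² (a(X) = (X² + X²) - 11 = 2*X² - 11 = -11 + 2*X²)
o = 744 (o = 3*(62*4) = 3*248 = 744)
Q(m, w) = -w (Q(m, w) = 0 - w = -w)
o + Q(V(-4), z(1))*a(-19) = 744 + (-1*(-4))*(-11 + 2*(-19)²) = 744 + 4*(-11 + 2*361) = 744 + 4*(-11 + 722) = 744 + 4*711 = 744 + 2844 = 3588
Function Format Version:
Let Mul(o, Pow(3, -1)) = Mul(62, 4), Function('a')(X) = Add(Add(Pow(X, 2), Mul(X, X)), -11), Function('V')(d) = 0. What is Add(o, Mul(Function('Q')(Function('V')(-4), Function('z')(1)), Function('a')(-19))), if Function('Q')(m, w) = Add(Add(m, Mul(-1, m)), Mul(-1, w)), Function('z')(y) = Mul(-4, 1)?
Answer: 3588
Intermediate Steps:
Function('z')(y) = -4
Function('a')(X) = Add(-11, Mul(2, Pow(X, 2))) (Function('a')(X) = Add(Add(Pow(X, 2), Pow(X, 2)), -11) = Add(Mul(2, Pow(X, 2)), -11) = Add(-11, Mul(2, Pow(X, 2))))
o = 744 (o = Mul(3, Mul(62, 4)) = Mul(3, 248) = 744)
Function('Q')(m, w) = Mul(-1, w) (Function('Q')(m, w) = Add(0, Mul(-1, w)) = Mul(-1, w))
Add(o, Mul(Function('Q')(Function('V')(-4), Function('z')(1)), Function('a')(-19))) = Add(744, Mul(Mul(-1, -4), Add(-11, Mul(2, Pow(-19, 2))))) = Add(744, Mul(4, Add(-11, Mul(2, 361)))) = Add(744, Mul(4, Add(-11, 722))) = Add(744, Mul(4, 711)) = Add(744, 2844) = 3588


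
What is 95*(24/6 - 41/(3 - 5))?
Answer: 4655/2 ≈ 2327.5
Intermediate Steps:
95*(24/6 - 41/(3 - 5)) = 95*(24*(⅙) - 41/(-2)) = 95*(4 - 41*(-½)) = 95*(4 + 41/2) = 95*(49/2) = 4655/2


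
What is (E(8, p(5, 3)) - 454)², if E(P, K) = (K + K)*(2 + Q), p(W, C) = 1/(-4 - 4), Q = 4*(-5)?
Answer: 808201/4 ≈ 2.0205e+5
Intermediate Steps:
Q = -20
p(W, C) = -⅛ (p(W, C) = 1/(-8) = -⅛)
E(P, K) = -36*K (E(P, K) = (K + K)*(2 - 20) = (2*K)*(-18) = -36*K)
(E(8, p(5, 3)) - 454)² = (-36*(-⅛) - 454)² = (9/2 - 454)² = (-899/2)² = 808201/4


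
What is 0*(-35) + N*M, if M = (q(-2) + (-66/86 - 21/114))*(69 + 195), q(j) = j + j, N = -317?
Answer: 338559804/817 ≈ 4.1439e+5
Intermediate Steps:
q(j) = 2*j
M = -1068012/817 (M = (2*(-2) + (-66/86 - 21/114))*(69 + 195) = (-4 + (-66*1/86 - 21*1/114))*264 = (-4 + (-33/43 - 7/38))*264 = (-4 - 1555/1634)*264 = -8091/1634*264 = -1068012/817 ≈ -1307.2)
0*(-35) + N*M = 0*(-35) - 317*(-1068012/817) = 0 + 338559804/817 = 338559804/817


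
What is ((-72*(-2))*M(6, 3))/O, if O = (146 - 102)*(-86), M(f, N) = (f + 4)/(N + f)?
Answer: -20/473 ≈ -0.042283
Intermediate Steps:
M(f, N) = (4 + f)/(N + f)
O = -3784 (O = 44*(-86) = -3784)
((-72*(-2))*M(6, 3))/O = ((-72*(-2))*((4 + 6)/(3 + 6)))/(-3784) = ((-24*(-6))*(10/9))*(-1/3784) = (144*((⅑)*10))*(-1/3784) = (144*(10/9))*(-1/3784) = 160*(-1/3784) = -20/473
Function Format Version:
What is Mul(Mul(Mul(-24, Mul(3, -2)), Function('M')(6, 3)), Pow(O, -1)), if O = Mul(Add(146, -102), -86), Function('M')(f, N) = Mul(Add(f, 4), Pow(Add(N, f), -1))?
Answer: Rational(-20, 473) ≈ -0.042283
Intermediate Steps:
Function('M')(f, N) = Mul(Pow(Add(N, f), -1), Add(4, f)) (Function('M')(f, N) = Mul(Add(4, f), Pow(Add(N, f), -1)) = Mul(Pow(Add(N, f), -1), Add(4, f)))
O = -3784 (O = Mul(44, -86) = -3784)
Mul(Mul(Mul(-24, Mul(3, -2)), Function('M')(6, 3)), Pow(O, -1)) = Mul(Mul(Mul(-24, Mul(3, -2)), Mul(Pow(Add(3, 6), -1), Add(4, 6))), Pow(-3784, -1)) = Mul(Mul(Mul(-24, -6), Mul(Pow(9, -1), 10)), Rational(-1, 3784)) = Mul(Mul(144, Mul(Rational(1, 9), 10)), Rational(-1, 3784)) = Mul(Mul(144, Rational(10, 9)), Rational(-1, 3784)) = Mul(160, Rational(-1, 3784)) = Rational(-20, 473)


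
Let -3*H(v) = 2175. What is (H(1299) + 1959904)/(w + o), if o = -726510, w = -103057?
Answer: -1959179/829567 ≈ -2.3617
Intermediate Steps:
H(v) = -725 (H(v) = -⅓*2175 = -725)
(H(1299) + 1959904)/(w + o) = (-725 + 1959904)/(-103057 - 726510) = 1959179/(-829567) = 1959179*(-1/829567) = -1959179/829567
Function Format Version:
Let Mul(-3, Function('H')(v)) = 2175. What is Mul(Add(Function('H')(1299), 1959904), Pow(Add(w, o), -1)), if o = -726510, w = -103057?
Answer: Rational(-1959179, 829567) ≈ -2.3617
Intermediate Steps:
Function('H')(v) = -725 (Function('H')(v) = Mul(Rational(-1, 3), 2175) = -725)
Mul(Add(Function('H')(1299), 1959904), Pow(Add(w, o), -1)) = Mul(Add(-725, 1959904), Pow(Add(-103057, -726510), -1)) = Mul(1959179, Pow(-829567, -1)) = Mul(1959179, Rational(-1, 829567)) = Rational(-1959179, 829567)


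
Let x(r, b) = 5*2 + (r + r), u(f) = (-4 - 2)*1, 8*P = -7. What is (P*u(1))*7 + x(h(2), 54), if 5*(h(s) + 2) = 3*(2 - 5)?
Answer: 783/20 ≈ 39.150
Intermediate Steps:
P = -7/8 (P = (⅛)*(-7) = -7/8 ≈ -0.87500)
u(f) = -6 (u(f) = -6*1 = -6)
h(s) = -19/5 (h(s) = -2 + (3*(2 - 5))/5 = -2 + (3*(-3))/5 = -2 + (⅕)*(-9) = -2 - 9/5 = -19/5)
x(r, b) = 10 + 2*r
(P*u(1))*7 + x(h(2), 54) = -7/8*(-6)*7 + (10 + 2*(-19/5)) = (21/4)*7 + (10 - 38/5) = 147/4 + 12/5 = 783/20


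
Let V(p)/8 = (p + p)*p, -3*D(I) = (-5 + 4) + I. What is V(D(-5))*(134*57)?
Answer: 488832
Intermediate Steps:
D(I) = ⅓ - I/3 (D(I) = -((-5 + 4) + I)/3 = -(-1 + I)/3 = ⅓ - I/3)
V(p) = 16*p² (V(p) = 8*((p + p)*p) = 8*((2*p)*p) = 8*(2*p²) = 16*p²)
V(D(-5))*(134*57) = (16*(⅓ - ⅓*(-5))²)*(134*57) = (16*(⅓ + 5/3)²)*7638 = (16*2²)*7638 = (16*4)*7638 = 64*7638 = 488832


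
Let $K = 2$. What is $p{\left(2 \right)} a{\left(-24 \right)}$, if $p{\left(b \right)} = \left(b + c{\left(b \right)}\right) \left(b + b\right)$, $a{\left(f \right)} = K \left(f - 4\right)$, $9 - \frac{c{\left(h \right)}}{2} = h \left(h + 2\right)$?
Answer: $-896$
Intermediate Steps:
$c{\left(h \right)} = 18 - 2 h \left(2 + h\right)$ ($c{\left(h \right)} = 18 - 2 h \left(h + 2\right) = 18 - 2 h \left(2 + h\right)$)
$a{\left(f \right)} = -8 + 2 f$ ($a{\left(f \right)} = 2 \left(f - 4\right) = 2 \left(-4 + f\right) = -8 + 2 f$)
$p{\left(b \right)} = 2 b \left(18 - 3 b - 2 b^{2}\right)$ ($p{\left(b \right)} = \left(b - \left(-18 + 2 b^{2} + 4 b\right)\right) \left(b + b\right) = \left(18 - 3 b - 2 b^{2}\right) 2 b = 2 b \left(18 - 3 b - 2 b^{2}\right)$)
$p{\left(2 \right)} a{\left(-24 \right)} = 2 \cdot 2 \left(18 - 6 - 2 \cdot 2^{2}\right) \left(-8 + 2 \left(-24\right)\right) = 2 \cdot 2 \left(18 - 6 - 8\right) \left(-8 - 48\right) = 2 \cdot 2 \left(18 - 6 - 8\right) \left(-56\right) = 2 \cdot 2 \cdot 4 \left(-56\right) = 16 \left(-56\right) = -896$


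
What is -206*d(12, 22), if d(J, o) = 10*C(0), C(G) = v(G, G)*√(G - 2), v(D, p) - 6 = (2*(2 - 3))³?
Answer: 4120*I*√2 ≈ 5826.6*I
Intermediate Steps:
v(D, p) = -2 (v(D, p) = 6 + (2*(2 - 3))³ = 6 + (2*(-1))³ = 6 + (-2)³ = 6 - 8 = -2)
C(G) = -2*√(-2 + G) (C(G) = -2*√(G - 2) = -2*√(-2 + G))
d(J, o) = -20*I*√2 (d(J, o) = 10*(-2*√(-2 + 0)) = 10*(-2*I*√2) = -20*I*√2)
-206*d(12, 22) = -(-4120)*I*√2 = 4120*I*√2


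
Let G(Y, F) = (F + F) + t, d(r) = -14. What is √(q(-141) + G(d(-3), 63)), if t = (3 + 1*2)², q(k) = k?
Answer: √10 ≈ 3.1623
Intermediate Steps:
t = 25 (t = (3 + 2)² = 5² = 25)
G(Y, F) = 25 + 2*F (G(Y, F) = (F + F) + 25 = 2*F + 25 = 25 + 2*F)
√(q(-141) + G(d(-3), 63)) = √(-141 + (25 + 2*63)) = √(-141 + (25 + 126)) = √(-141 + 151) = √10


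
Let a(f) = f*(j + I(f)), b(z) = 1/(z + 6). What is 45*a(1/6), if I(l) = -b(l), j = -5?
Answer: -2865/74 ≈ -38.716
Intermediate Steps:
b(z) = 1/(6 + z)
I(l) = -1/(6 + l)
a(f) = f*(-5 - 1/(6 + f))
45*a(1/6) = 45*(-1*(31 + 5/6)/(6*(6 + 1/6))) = 45*(-1*⅙*(31 + 5*(⅙))/(6 + ⅙)) = 45*(-1*⅙*(31 + ⅚)/37/6) = 45*(-1*⅙*6/37*191/6) = 45*(-191/222) = -2865/74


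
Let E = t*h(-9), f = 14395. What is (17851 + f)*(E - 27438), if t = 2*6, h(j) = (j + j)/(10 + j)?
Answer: -891730884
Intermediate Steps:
h(j) = 2*j/(10 + j) (h(j) = (2*j)/(10 + j) = 2*j/(10 + j))
t = 12
E = -216 (E = 12*(2*(-9)/(10 - 9)) = 12*(2*(-9)/1) = 12*(2*(-9)*1) = 12*(-18) = -216)
(17851 + f)*(E - 27438) = (17851 + 14395)*(-216 - 27438) = 32246*(-27654) = -891730884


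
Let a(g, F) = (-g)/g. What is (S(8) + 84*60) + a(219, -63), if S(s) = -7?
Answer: 5032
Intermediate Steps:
a(g, F) = -1
(S(8) + 84*60) + a(219, -63) = (-7 + 84*60) - 1 = (-7 + 5040) - 1 = 5033 - 1 = 5032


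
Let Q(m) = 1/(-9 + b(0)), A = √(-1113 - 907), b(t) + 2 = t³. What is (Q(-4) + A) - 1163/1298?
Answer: -1281/1298 + 2*I*√505 ≈ -0.9869 + 44.944*I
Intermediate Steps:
b(t) = -2 + t³
A = 2*I*√505 (A = √(-2020) = 2*I*√505 ≈ 44.944*I)
Q(m) = -1/11 (Q(m) = 1/(-9 + (-2 + 0³)) = 1/(-9 + (-2 + 0)) = 1/(-9 - 2) = 1/(-11) = -1/11)
(Q(-4) + A) - 1163/1298 = (-1/11 + 2*I*√505) - 1163/1298 = -1281/1298 + 2*I*√505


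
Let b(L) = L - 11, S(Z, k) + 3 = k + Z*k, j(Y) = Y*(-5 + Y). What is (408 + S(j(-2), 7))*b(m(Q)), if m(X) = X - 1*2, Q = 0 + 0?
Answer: -6630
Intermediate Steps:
S(Z, k) = -3 + k + Z*k (S(Z, k) = -3 + (k + Z*k) = -3 + k + Z*k)
Q = 0
m(X) = -2 + X (m(X) = X - 2 = -2 + X)
b(L) = -11 + L
(408 + S(j(-2), 7))*b(m(Q)) = (408 + (-3 + 7 - 2*(-5 - 2)*7))*(-11 + (-2 + 0)) = (408 + (-3 + 7 - 2*(-7)*7))*(-11 - 2) = (408 + (-3 + 7 + 14*7))*(-13) = (408 + (-3 + 7 + 98))*(-13) = (408 + 102)*(-13) = 510*(-13) = -6630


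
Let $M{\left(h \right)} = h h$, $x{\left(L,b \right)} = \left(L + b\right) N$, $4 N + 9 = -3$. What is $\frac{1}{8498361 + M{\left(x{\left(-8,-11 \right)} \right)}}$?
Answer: $\frac{1}{8501610} \approx 1.1762 \cdot 10^{-7}$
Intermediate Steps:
$N = -3$ ($N = - \frac{9}{4} + \frac{1}{4} \left(-3\right) = - \frac{9}{4} - \frac{3}{4} = -3$)
$x{\left(L,b \right)} = - 3 L - 3 b$ ($x{\left(L,b \right)} = \left(L + b\right) \left(-3\right) = - 3 L - 3 b$)
$M{\left(h \right)} = h^{2}$
$\frac{1}{8498361 + M{\left(x{\left(-8,-11 \right)} \right)}} = \frac{1}{8498361 + \left(\left(-3\right) \left(-8\right) - -33\right)^{2}} = \frac{1}{8498361 + \left(24 + 33\right)^{2}} = \frac{1}{8498361 + 57^{2}} = \frac{1}{8498361 + 3249} = \frac{1}{8501610}$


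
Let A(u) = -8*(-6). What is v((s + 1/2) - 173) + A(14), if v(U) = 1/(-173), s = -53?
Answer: 8303/173 ≈ 47.994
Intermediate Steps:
A(u) = 48
v(U) = -1/173
v((s + 1/2) - 173) + A(14) = -1/173 + 48 = 8303/173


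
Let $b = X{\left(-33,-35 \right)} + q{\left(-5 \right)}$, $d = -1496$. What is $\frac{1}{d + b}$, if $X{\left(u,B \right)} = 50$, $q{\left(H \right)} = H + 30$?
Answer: $- \frac{1}{1421} \approx -0.00070373$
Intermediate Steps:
$q{\left(H \right)} = 30 + H$
$b = 75$ ($b = 50 + \left(30 - 5\right) = 50 + 25 = 75$)
$\frac{1}{d + b} = \frac{1}{-1496 + 75} = \frac{1}{-1421} = - \frac{1}{1421}$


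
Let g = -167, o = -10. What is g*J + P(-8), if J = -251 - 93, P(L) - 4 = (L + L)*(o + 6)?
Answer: 57516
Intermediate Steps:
P(L) = 4 - 8*L (P(L) = 4 + (L + L)*(-10 + 6) = 4 + (2*L)*(-4) = 4 - 8*L)
J = -344
g*J + P(-8) = -167*(-344) + (4 - 8*(-8)) = 57448 + (4 + 64) = 57448 + 68 = 57516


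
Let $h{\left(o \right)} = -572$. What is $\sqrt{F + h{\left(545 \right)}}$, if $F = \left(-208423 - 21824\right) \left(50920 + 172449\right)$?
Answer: $i \sqrt{51430042715} \approx 2.2678 \cdot 10^{5} i$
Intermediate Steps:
$F = -51430042143$ ($F = \left(-230247\right) 223369 = -51430042143$)
$\sqrt{F + h{\left(545 \right)}} = \sqrt{-51430042143 - 572} = \sqrt{-51430042715} = i \sqrt{51430042715}$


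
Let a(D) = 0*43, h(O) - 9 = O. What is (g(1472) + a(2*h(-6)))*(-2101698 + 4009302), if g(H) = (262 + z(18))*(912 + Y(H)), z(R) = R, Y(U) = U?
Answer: 1273363822080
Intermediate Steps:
h(O) = 9 + O
a(D) = 0
g(H) = 255360 + 280*H (g(H) = (262 + 18)*(912 + H) = 280*(912 + H) = 255360 + 280*H)
(g(1472) + a(2*h(-6)))*(-2101698 + 4009302) = ((255360 + 280*1472) + 0)*(-2101698 + 4009302) = ((255360 + 412160) + 0)*1907604 = (667520 + 0)*1907604 = 667520*1907604 = 1273363822080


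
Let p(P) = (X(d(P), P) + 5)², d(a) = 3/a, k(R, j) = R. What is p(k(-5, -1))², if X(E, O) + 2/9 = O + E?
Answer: 1874161/4100625 ≈ 0.45704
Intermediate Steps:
X(E, O) = -2/9 + E + O (X(E, O) = -2/9 + (O + E) = -2/9 + (E + O) = -2/9 + E + O)
p(P) = (43/9 + P + 3/P)² (p(P) = ((-2/9 + 3/P + P) + 5)² = ((-2/9 + P + 3/P) + 5)² = (43/9 + P + 3/P)²)
p(k(-5, -1))² = ((1/81)*(27 + 9*(-5)² + 43*(-5))²/(-5)²)² = ((1/81)*(1/25)*(27 + 9*25 - 215)²)² = ((1/81)*(1/25)*(27 + 225 - 215)²)² = ((1/81)*(1/25)*37²)² = ((1/81)*(1/25)*1369)² = (1369/2025)² = 1874161/4100625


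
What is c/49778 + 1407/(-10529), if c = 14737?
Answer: 85128227/524112562 ≈ 0.16242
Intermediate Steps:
c/49778 + 1407/(-10529) = 14737/49778 + 1407/(-10529) = 14737*(1/49778) + 1407*(-1/10529) = 14737/49778 - 1407/10529 = 85128227/524112562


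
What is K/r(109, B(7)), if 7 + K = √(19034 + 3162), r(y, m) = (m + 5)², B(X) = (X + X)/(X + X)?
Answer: -7/36 + √5549/18 ≈ 3.9440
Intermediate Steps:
B(X) = 1 (B(X) = (2*X)/((2*X)) = (2*X)*(1/(2*X)) = 1)
r(y, m) = (5 + m)²
K = -7 + 2*√5549 (K = -7 + √(19034 + 3162) = -7 + √22196 = -7 + 2*√5549 ≈ 141.98)
K/r(109, B(7)) = (-7 + 2*√5549)/((5 + 1)²) = (-7 + 2*√5549)/(6²) = (-7 + 2*√5549)/36 = (-7 + 2*√5549)*(1/36) = -7/36 + √5549/18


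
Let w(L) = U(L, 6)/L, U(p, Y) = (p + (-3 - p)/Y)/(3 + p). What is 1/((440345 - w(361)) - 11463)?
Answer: 394212/169070430083 ≈ 2.3316e-6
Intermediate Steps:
U(p, Y) = (p + (-3 - p)/Y)/(3 + p)
w(L) = (-3 + 5*L)/(6*L*(3 + L)) (w(L) = ((-3 - L + 6*L)/(6*(3 + L)))/L = ((-3 + 5*L)/(6*(3 + L)))/L = (-3 + 5*L)/(6*L*(3 + L)))
1/((440345 - w(361)) - 11463) = 1/((440345 - (-3 + 5*361)/(6*361*(3 + 361))) - 11463) = 1/((440345 - (-3 + 1805)/(6*361*364)) - 11463) = 1/((440345 - 1802/(6*361*364)) - 11463) = 1/((440345 - 1*901/394212) - 11463) = 1/((440345 - 901/394212) - 11463) = 1/(173589282239/394212 - 11463) = 1/(169070430083/394212) = 394212/169070430083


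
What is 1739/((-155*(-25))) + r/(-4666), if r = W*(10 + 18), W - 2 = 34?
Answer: 2104087/9040375 ≈ 0.23274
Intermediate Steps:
W = 36 (W = 2 + 34 = 36)
r = 1008 (r = 36*(10 + 18) = 36*28 = 1008)
1739/((-155*(-25))) + r/(-4666) = 1739/((-155*(-25))) + 1008/(-4666) = 1739/3875 + 1008*(-1/4666) = 1739*(1/3875) - 504/2333 = 1739/3875 - 504/2333 = 2104087/9040375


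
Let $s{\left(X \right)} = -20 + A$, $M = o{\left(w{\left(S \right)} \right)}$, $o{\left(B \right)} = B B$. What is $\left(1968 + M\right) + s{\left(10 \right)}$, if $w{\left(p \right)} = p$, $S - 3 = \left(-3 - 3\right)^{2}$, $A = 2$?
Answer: $3471$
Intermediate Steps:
$S = 39$ ($S = 3 + \left(-3 - 3\right)^{2} = 3 + \left(-6\right)^{2} = 3 + 36 = 39$)
$o{\left(B \right)} = B^{2}$
$M = 1521$ ($M = 39^{2} = 1521$)
$s{\left(X \right)} = -18$ ($s{\left(X \right)} = -20 + 2 = -18$)
$\left(1968 + M\right) + s{\left(10 \right)} = \left(1968 + 1521\right) - 18 = 3489 - 18 = 3471$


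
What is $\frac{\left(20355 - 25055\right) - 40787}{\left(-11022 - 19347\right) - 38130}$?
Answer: $\frac{45487}{68499} \approx 0.66405$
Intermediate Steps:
$\frac{\left(20355 - 25055\right) - 40787}{\left(-11022 - 19347\right) - 38130} = \frac{-4700 - 40787}{-30369 - 38130} = - \frac{45487}{-68499} = \left(-45487\right) \left(- \frac{1}{68499}\right) = \frac{45487}{68499}$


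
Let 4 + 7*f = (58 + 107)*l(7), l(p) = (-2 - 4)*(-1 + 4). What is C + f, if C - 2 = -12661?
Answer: -91587/7 ≈ -13084.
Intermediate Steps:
C = -12659 (C = 2 - 12661 = -12659)
l(p) = -18 (l(p) = -6*3 = -18)
f = -2974/7 (f = -4/7 + ((58 + 107)*(-18))/7 = -4/7 + (165*(-18))/7 = -4/7 + (1/7)*(-2970) = -4/7 - 2970/7 = -2974/7 ≈ -424.86)
C + f = -12659 - 2974/7 = -91587/7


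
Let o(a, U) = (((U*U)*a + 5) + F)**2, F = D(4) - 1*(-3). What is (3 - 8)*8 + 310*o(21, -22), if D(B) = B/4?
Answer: 32081877950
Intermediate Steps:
D(B) = B/4 (D(B) = B*(1/4) = B/4)
F = 4 (F = (1/4)*4 - 1*(-3) = 1 + 3 = 4)
o(a, U) = (9 + a*U**2)**2 (o(a, U) = (((U*U)*a + 5) + 4)**2 = ((U**2*a + 5) + 4)**2 = ((a*U**2 + 5) + 4)**2 = ((5 + a*U**2) + 4)**2 = (9 + a*U**2)**2)
(3 - 8)*8 + 310*o(21, -22) = (3 - 8)*8 + 310*(9 + 21*(-22)**2)**2 = -5*8 + 310*(9 + 21*484)**2 = -40 + 310*(9 + 10164)**2 = -40 + 310*10173**2 = -40 + 310*103489929 = -40 + 32081877990 = 32081877950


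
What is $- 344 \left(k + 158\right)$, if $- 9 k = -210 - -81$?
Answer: $- \frac{177848}{3} \approx -59283.0$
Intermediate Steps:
$k = \frac{43}{3}$ ($k = - \frac{-210 - -81}{9} = - \frac{-210 + 81}{9} = \left(- \frac{1}{9}\right) \left(-129\right) = \frac{43}{3} \approx 14.333$)
$- 344 \left(k + 158\right) = - 344 \left(\frac{43}{3} + 158\right) = \left(-344\right) \frac{517}{3} = - \frac{177848}{3}$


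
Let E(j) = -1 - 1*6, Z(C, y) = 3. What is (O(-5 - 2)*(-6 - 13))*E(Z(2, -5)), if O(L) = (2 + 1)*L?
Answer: -2793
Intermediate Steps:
O(L) = 3*L
E(j) = -7 (E(j) = -1 - 6 = -7)
(O(-5 - 2)*(-6 - 13))*E(Z(2, -5)) = ((3*(-5 - 2))*(-6 - 13))*(-7) = ((3*(-7))*(-19))*(-7) = -21*(-19)*(-7) = 399*(-7) = -2793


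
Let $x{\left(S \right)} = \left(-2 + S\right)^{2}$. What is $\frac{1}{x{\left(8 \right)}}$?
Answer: $\frac{1}{36} \approx 0.027778$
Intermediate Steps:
$\frac{1}{x{\left(8 \right)}} = \frac{1}{\left(-2 + 8\right)^{2}} = \frac{1}{6^{2}} = \frac{1}{36}$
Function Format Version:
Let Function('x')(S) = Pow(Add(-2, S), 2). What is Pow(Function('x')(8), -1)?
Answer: Rational(1, 36) ≈ 0.027778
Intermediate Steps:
Pow(Function('x')(8), -1) = Pow(Pow(Add(-2, 8), 2), -1) = Pow(Pow(6, 2), -1) = Pow(36, -1) = Rational(1, 36)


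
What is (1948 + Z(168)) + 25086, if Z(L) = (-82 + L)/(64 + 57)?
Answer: 3271200/121 ≈ 27035.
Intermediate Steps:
Z(L) = -82/121 + L/121 (Z(L) = (-82 + L)/121 = (-82 + L)*(1/121) = -82/121 + L/121)
(1948 + Z(168)) + 25086 = (1948 + (-82/121 + (1/121)*168)) + 25086 = (1948 + (-82/121 + 168/121)) + 25086 = (1948 + 86/121) + 25086 = 235794/121 + 25086 = 3271200/121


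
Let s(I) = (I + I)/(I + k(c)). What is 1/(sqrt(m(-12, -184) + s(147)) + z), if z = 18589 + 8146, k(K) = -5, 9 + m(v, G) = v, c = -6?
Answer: 1898185/50747977319 - 8*I*sqrt(1491)/50747977319 ≈ 3.7404e-5 - 6.0871e-9*I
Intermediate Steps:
m(v, G) = -9 + v
s(I) = 2*I/(-5 + I) (s(I) = (I + I)/(I - 5) = (2*I)/(-5 + I) = 2*I/(-5 + I))
z = 26735
1/(sqrt(m(-12, -184) + s(147)) + z) = 1/(sqrt((-9 - 12) + 2*147/(-5 + 147)) + 26735) = 1/(sqrt(-21 + 2*147/142) + 26735) = 1/(sqrt(-21 + 2*147*(1/142)) + 26735) = 1/(sqrt(-21 + 147/71) + 26735) = 1/(sqrt(-1344/71) + 26735) = 1/(8*I*sqrt(1491)/71 + 26735) = 1/(26735 + 8*I*sqrt(1491)/71)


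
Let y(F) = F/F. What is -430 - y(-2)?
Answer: -431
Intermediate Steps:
y(F) = 1
-430 - y(-2) = -430 - 1*1 = -430 - 1 = -431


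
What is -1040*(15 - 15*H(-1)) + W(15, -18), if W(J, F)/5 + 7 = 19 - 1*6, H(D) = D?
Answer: -31170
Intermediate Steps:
W(J, F) = 30 (W(J, F) = -35 + 5*(19 - 1*6) = -35 + 5*(19 - 6) = -35 + 5*13 = -35 + 65 = 30)
-1040*(15 - 15*H(-1)) + W(15, -18) = -1040*(15 - 15*(-1)) + 30 = -1040*(15 + 15) + 30 = -1040*30 + 30 = -31200 + 30 = -31170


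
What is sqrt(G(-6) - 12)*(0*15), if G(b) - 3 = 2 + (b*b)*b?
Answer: 0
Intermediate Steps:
G(b) = 5 + b**3 (G(b) = 3 + (2 + (b*b)*b) = 3 + (2 + b**2*b) = 3 + (2 + b**3) = 5 + b**3)
sqrt(G(-6) - 12)*(0*15) = sqrt((5 + (-6)**3) - 12)*(0*15) = sqrt((5 - 216) - 12)*0 = sqrt(-211 - 12)*0 = sqrt(-223)*0 = (I*sqrt(223))*0 = 0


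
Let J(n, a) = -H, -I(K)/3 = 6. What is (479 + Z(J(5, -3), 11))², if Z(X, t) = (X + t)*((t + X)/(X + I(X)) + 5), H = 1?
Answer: 99022401/361 ≈ 2.7430e+5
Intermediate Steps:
I(K) = -18 (I(K) = -3*6 = -18)
J(n, a) = -1 (J(n, a) = -1*1 = -1)
Z(X, t) = (5 + (X + t)/(-18 + X))*(X + t) (Z(X, t) = (X + t)*((t + X)/(X - 18) + 5) = (X + t)*((X + t)/(-18 + X) + 5) = (X + t)*(5 + (X + t)/(-18 + X)) = (5 + (X + t)/(-18 + X))*(X + t))
(479 + Z(J(5, -3), 11))² = (479 + (11² - 90*(-1) - 90*11 + 6*(-1)² + 7*(-1)*11)/(-18 - 1))² = (479 + (121 + 90 - 990 + 6*1 - 77)/(-19))² = (479 - (121 + 90 - 990 + 6 - 77)/19)² = (479 - 1/19*(-850))² = (479 + 850/19)² = (9951/19)² = 99022401/361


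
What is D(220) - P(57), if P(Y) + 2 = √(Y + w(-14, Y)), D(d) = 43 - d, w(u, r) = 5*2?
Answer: -175 - √67 ≈ -183.19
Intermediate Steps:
w(u, r) = 10
P(Y) = -2 + √(10 + Y) (P(Y) = -2 + √(Y + 10) = -2 + √(10 + Y))
D(220) - P(57) = (43 - 1*220) - (-2 + √(10 + 57)) = (43 - 220) - (-2 + √67) = -177 + (2 - √67) = -175 - √67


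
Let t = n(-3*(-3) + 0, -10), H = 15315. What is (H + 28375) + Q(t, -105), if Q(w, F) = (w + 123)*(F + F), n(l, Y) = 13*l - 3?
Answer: -6080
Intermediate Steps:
n(l, Y) = -3 + 13*l
t = 114 (t = -3 + 13*(-3*(-3) + 0) = -3 + 13*(9 + 0) = -3 + 13*9 = -3 + 117 = 114)
Q(w, F) = 2*F*(123 + w) (Q(w, F) = (123 + w)*(2*F) = 2*F*(123 + w))
(H + 28375) + Q(t, -105) = (15315 + 28375) + 2*(-105)*(123 + 114) = 43690 + 2*(-105)*237 = 43690 - 49770 = -6080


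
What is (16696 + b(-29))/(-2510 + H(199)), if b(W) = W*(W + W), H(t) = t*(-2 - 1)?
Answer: -18378/3107 ≈ -5.9150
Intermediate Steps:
H(t) = -3*t (H(t) = t*(-3) = -3*t)
b(W) = 2*W**2 (b(W) = W*(2*W) = 2*W**2)
(16696 + b(-29))/(-2510 + H(199)) = (16696 + 2*(-29)**2)/(-2510 - 3*199) = (16696 + 2*841)/(-2510 - 597) = (16696 + 1682)/(-3107) = 18378*(-1/3107) = -18378/3107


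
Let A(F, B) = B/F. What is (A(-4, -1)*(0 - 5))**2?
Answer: 25/16 ≈ 1.5625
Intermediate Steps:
(A(-4, -1)*(0 - 5))**2 = ((-1/(-4))*(0 - 5))**2 = (-1*(-1/4)*(-5))**2 = ((1/4)*(-5))**2 = (-5/4)**2 = 25/16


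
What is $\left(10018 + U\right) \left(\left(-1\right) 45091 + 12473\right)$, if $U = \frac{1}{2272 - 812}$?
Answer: $- \frac{238540016829}{730} \approx -3.2677 \cdot 10^{8}$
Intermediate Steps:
$U = \frac{1}{1460} \approx 0.00068493$
$\left(10018 + U\right) \left(\left(-1\right) 45091 + 12473\right) = \left(10018 + \frac{1}{1460}\right) \left(\left(-1\right) 45091 + 12473\right) = \frac{14626281 \left(-45091 + 12473\right)}{1460} = \frac{14626281}{1460} \left(-32618\right) = - \frac{238540016829}{730}$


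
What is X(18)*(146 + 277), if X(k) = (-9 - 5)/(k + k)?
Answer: -329/2 ≈ -164.50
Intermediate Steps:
X(k) = -7/k (X(k) = -14*1/(2*k) = -7/k)
X(18)*(146 + 277) = (-7/18)*(146 + 277) = -7*1/18*423 = -7/18*423 = -329/2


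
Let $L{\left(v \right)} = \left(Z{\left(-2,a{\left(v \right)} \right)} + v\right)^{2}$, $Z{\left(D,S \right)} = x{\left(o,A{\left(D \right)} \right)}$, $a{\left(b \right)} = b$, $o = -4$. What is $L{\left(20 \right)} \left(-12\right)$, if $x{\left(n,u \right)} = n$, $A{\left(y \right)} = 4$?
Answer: $-3072$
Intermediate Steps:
$Z{\left(D,S \right)} = -4$
$L{\left(v \right)} = \left(-4 + v\right)^{2}$
$L{\left(20 \right)} \left(-12\right) = \left(-4 + 20\right)^{2} \left(-12\right) = 16^{2} \left(-12\right) = 256 \left(-12\right) = -3072$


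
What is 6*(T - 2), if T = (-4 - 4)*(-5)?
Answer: 228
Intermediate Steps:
T = 40 (T = -8*(-5) = 40)
6*(T - 2) = 6*(40 - 2) = 6*38 = 228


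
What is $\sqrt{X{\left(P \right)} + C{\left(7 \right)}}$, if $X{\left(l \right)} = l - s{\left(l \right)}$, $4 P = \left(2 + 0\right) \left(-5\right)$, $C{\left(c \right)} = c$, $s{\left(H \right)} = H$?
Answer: $\sqrt{7} \approx 2.6458$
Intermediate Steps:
$P = - \frac{5}{2}$ ($P = \frac{\left(2 + 0\right) \left(-5\right)}{4} = \frac{2 \left(-5\right)}{4} = \frac{1}{4} \left(-10\right) = - \frac{5}{2} \approx -2.5$)
$X{\left(l \right)} = 0$ ($X{\left(l \right)} = l - l = 0$)
$\sqrt{X{\left(P \right)} + C{\left(7 \right)}} = \sqrt{0 + 7} = \sqrt{7}$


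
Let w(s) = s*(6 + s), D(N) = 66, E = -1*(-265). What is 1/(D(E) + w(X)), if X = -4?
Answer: 1/58 ≈ 0.017241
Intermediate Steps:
E = 265
1/(D(E) + w(X)) = 1/(66 - 4*(6 - 4)) = 1/(66 - 4*2) = 1/(66 - 8) = 1/58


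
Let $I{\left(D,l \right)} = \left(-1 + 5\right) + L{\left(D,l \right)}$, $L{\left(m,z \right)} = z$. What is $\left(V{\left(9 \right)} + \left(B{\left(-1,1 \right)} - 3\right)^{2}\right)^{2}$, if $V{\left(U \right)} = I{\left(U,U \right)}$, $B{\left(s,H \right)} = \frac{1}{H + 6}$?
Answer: $\frac{1075369}{2401} \approx 447.88$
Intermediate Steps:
$B{\left(s,H \right)} = \frac{1}{6 + H}$
$I{\left(D,l \right)} = 4 + l$ ($I{\left(D,l \right)} = \left(-1 + 5\right) + l = 4 + l$)
$V{\left(U \right)} = 4 + U$
$\left(V{\left(9 \right)} + \left(B{\left(-1,1 \right)} - 3\right)^{2}\right)^{2} = \left(\left(4 + 9\right) + \left(\frac{1}{6 + 1} - 3\right)^{2}\right)^{2} = \left(13 + \left(\frac{1}{7} - 3\right)^{2}\right)^{2} = \left(13 + \left(- \frac{20}{7}\right)^{2}\right)^{2} = \left(13 + \frac{400}{49}\right)^{2} = \left(\frac{1037}{49}\right)^{2} = \frac{1075369}{2401}$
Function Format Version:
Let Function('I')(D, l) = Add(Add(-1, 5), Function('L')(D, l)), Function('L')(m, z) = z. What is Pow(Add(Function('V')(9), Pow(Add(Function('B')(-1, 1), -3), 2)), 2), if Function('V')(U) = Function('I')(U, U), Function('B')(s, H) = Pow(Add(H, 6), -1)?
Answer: Rational(1075369, 2401) ≈ 447.88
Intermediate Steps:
Function('B')(s, H) = Pow(Add(6, H), -1)
Function('I')(D, l) = Add(4, l) (Function('I')(D, l) = Add(Add(-1, 5), l) = Add(4, l))
Function('V')(U) = Add(4, U)
Pow(Add(Function('V')(9), Pow(Add(Function('B')(-1, 1), -3), 2)), 2) = Pow(Add(Add(4, 9), Pow(Add(Pow(Add(6, 1), -1), -3), 2)), 2) = Pow(Add(13, Pow(Add(Pow(7, -1), -3), 2)), 2) = Pow(Add(13, Pow(Add(Rational(1, 7), -3), 2)), 2) = Pow(Add(13, Pow(Rational(-20, 7), 2)), 2) = Pow(Add(13, Rational(400, 49)), 2) = Pow(Rational(1037, 49), 2) = Rational(1075369, 2401)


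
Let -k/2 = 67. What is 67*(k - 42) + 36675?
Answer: 24883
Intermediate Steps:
k = -134 (k = -2*67 = -134)
67*(k - 42) + 36675 = 67*(-134 - 42) + 36675 = 67*(-176) + 36675 = -11792 + 36675 = 24883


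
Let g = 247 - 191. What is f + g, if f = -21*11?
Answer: -175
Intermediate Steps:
f = -231 (f = -1*231 = -231)
g = 56
f + g = -231 + 56 = -175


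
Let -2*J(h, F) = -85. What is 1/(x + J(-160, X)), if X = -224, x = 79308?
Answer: 2/158701 ≈ 1.2602e-5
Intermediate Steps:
J(h, F) = 85/2 (J(h, F) = -½*(-85) = 85/2)
1/(x + J(-160, X)) = 1/(79308 + 85/2) = 1/(158701/2) = 2/158701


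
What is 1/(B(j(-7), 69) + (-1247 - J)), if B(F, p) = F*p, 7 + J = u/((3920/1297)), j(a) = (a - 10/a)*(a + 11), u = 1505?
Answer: -112/366875 ≈ -0.00030528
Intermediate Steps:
j(a) = (11 + a)*(a - 10/a) (j(a) = (a - 10/a)*(11 + a) = (11 + a)*(a - 10/a))
J = 54987/112 (J = -7 + 1505/((3920/1297)) = -7 + 1505/((3920*(1/1297))) = -7 + 1505/(3920/1297) = -7 + 1505*(1297/3920) = -7 + 55771/112 = 54987/112 ≈ 490.96)
1/(B(j(-7), 69) + (-1247 - J)) = 1/((-10 + (-7)² - 110/(-7) + 11*(-7))*69 + (-1247 - 1*54987/112)) = 1/((-10 + 49 - 110*(-⅐) - 77)*69 + (-1247 - 54987/112)) = 1/((-10 + 49 + 110/7 - 77)*69 - 194651/112) = 1/(-156/7*69 - 194651/112) = 1/(-10764/7 - 194651/112) = 1/(-366875/112) = -112/366875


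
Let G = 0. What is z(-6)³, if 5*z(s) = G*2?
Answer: 0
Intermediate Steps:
z(s) = 0 (z(s) = (0*2)/5 = (⅕)*0 = 0)
z(-6)³ = 0³ = 0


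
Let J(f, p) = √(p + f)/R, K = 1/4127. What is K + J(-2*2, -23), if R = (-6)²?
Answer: 1/4127 + I*√3/12 ≈ 0.00024231 + 0.14434*I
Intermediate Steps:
R = 36
K = 1/4127 ≈ 0.00024231
J(f, p) = √(f + p)/36 (J(f, p) = √(p + f)/36 = √(f + p)*(1/36) = √(f + p)/36)
K + J(-2*2, -23) = 1/4127 + √(-2*2 - 23)/36 = 1/4127 + √(-4 - 23)/36 = 1/4127 + √(-27)/36 = 1/4127 + (3*I*√3)/36 = 1/4127 + I*√3/12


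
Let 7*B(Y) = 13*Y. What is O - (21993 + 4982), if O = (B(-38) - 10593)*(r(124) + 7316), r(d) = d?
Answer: -555547625/7 ≈ -7.9364e+7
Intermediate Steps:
B(Y) = 13*Y/7 (B(Y) = (13*Y)/7 = 13*Y/7)
O = -555358800/7 (O = ((13/7)*(-38) - 10593)*(124 + 7316) = (-494/7 - 10593)*7440 = -74645/7*7440 = -555358800/7 ≈ -7.9337e+7)
O - (21993 + 4982) = -555358800/7 - (21993 + 4982) = -555358800/7 - 1*26975 = -555358800/7 - 26975 = -555547625/7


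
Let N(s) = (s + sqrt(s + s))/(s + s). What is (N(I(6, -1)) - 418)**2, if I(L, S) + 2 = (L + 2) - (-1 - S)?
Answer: (2505 - sqrt(3))**2/36 ≈ 1.7407e+5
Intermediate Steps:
I(L, S) = 1 + L + S (I(L, S) = -2 + ((L + 2) - (-1 - S)) = -2 + ((2 + L) + (1 + S)) = -2 + (3 + L + S) = 1 + L + S)
N(s) = (s + sqrt(2)*sqrt(s))/(2*s) (N(s) = (s + sqrt(2*s))/((2*s)) = (s + sqrt(2)*sqrt(s))*(1/(2*s)) = (s + sqrt(2)*sqrt(s))/(2*s))
(N(I(6, -1)) - 418)**2 = ((1/2 + sqrt(2)/(2*sqrt(1 + 6 - 1))) - 418)**2 = ((1/2 + sqrt(2)/(2*sqrt(6))) - 418)**2 = ((1/2 + sqrt(2)*(sqrt(6)/6)/2) - 418)**2 = ((1/2 + sqrt(3)/6) - 418)**2 = (-835/2 + sqrt(3)/6)**2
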